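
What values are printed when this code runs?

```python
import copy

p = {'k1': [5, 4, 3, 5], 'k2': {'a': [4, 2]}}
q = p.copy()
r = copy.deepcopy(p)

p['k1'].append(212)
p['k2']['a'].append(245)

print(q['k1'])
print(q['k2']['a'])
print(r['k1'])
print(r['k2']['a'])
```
[5, 4, 3, 5, 212]
[4, 2, 245]
[5, 4, 3, 5]
[4, 2]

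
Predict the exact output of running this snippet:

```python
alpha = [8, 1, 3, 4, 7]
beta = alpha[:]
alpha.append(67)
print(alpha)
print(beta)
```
[8, 1, 3, 4, 7, 67]
[8, 1, 3, 4, 7]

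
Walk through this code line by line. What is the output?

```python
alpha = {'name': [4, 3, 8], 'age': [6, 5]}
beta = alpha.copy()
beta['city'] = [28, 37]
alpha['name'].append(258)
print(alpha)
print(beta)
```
{'name': [4, 3, 8, 258], 'age': [6, 5]}
{'name': [4, 3, 8, 258], 'age': [6, 5], 'city': [28, 37]}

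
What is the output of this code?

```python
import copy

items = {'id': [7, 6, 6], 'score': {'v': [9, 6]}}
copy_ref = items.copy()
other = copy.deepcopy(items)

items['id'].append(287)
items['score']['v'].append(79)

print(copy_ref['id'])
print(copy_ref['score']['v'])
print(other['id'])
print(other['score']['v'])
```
[7, 6, 6, 287]
[9, 6, 79]
[7, 6, 6]
[9, 6]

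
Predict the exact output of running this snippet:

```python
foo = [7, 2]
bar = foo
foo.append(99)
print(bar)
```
[7, 2, 99]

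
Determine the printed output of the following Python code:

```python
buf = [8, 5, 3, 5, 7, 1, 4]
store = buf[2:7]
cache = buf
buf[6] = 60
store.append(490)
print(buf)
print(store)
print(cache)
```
[8, 5, 3, 5, 7, 1, 60]
[3, 5, 7, 1, 4, 490]
[8, 5, 3, 5, 7, 1, 60]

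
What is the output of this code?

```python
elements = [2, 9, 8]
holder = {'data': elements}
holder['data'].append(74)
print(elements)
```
[2, 9, 8, 74]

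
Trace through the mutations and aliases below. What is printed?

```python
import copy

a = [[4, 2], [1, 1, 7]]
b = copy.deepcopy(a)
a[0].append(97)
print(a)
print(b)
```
[[4, 2, 97], [1, 1, 7]]
[[4, 2], [1, 1, 7]]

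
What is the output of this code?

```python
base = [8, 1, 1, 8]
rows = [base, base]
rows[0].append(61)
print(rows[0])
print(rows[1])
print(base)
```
[8, 1, 1, 8, 61]
[8, 1, 1, 8, 61]
[8, 1, 1, 8, 61]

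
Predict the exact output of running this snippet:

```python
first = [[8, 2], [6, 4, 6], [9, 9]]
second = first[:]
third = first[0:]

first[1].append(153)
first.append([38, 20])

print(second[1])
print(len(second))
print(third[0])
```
[6, 4, 6, 153]
3
[8, 2]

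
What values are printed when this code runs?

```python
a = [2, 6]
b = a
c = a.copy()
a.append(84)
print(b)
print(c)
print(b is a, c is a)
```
[2, 6, 84]
[2, 6]
True False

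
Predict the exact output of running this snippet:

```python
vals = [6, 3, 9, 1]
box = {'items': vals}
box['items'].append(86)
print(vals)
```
[6, 3, 9, 1, 86]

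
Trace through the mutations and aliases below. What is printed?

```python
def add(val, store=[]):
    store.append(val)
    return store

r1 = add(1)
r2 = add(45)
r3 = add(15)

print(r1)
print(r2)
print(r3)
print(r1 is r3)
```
[1, 45, 15]
[1, 45, 15]
[1, 45, 15]
True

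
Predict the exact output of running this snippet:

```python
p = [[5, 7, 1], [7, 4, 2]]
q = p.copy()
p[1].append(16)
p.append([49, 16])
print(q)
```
[[5, 7, 1], [7, 4, 2, 16]]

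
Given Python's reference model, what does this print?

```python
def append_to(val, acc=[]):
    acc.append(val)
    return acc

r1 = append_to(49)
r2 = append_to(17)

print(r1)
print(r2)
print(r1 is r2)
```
[49, 17]
[49, 17]
True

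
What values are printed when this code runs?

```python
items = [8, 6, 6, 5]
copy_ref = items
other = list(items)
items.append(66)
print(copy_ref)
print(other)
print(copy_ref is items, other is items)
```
[8, 6, 6, 5, 66]
[8, 6, 6, 5]
True False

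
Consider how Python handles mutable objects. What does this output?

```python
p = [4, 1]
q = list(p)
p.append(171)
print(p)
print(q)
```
[4, 1, 171]
[4, 1]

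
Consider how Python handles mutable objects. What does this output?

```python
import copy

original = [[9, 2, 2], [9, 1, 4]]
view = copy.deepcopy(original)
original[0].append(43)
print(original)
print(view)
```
[[9, 2, 2, 43], [9, 1, 4]]
[[9, 2, 2], [9, 1, 4]]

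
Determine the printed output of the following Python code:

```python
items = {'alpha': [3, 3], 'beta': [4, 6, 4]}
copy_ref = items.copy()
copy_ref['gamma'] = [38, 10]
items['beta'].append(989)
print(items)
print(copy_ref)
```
{'alpha': [3, 3], 'beta': [4, 6, 4, 989]}
{'alpha': [3, 3], 'beta': [4, 6, 4, 989], 'gamma': [38, 10]}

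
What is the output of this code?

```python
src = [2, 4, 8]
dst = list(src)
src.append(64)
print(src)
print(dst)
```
[2, 4, 8, 64]
[2, 4, 8]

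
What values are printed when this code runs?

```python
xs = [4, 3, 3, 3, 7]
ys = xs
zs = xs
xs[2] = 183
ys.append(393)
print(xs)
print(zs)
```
[4, 3, 183, 3, 7, 393]
[4, 3, 183, 3, 7, 393]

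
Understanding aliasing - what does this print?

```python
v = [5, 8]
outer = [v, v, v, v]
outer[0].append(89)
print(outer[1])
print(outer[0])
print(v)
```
[5, 8, 89]
[5, 8, 89]
[5, 8, 89]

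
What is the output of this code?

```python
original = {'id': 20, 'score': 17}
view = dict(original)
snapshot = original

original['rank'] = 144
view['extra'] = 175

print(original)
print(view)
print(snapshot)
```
{'id': 20, 'score': 17, 'rank': 144}
{'id': 20, 'score': 17, 'extra': 175}
{'id': 20, 'score': 17, 'rank': 144}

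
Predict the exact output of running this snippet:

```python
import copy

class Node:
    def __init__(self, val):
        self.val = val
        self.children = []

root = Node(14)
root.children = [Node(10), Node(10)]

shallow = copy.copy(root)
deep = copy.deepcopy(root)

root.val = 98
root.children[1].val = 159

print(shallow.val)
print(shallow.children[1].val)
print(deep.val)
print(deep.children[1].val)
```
14
159
14
10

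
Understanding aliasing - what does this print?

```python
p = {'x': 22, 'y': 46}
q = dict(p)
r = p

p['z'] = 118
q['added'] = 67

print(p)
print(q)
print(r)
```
{'x': 22, 'y': 46, 'z': 118}
{'x': 22, 'y': 46, 'added': 67}
{'x': 22, 'y': 46, 'z': 118}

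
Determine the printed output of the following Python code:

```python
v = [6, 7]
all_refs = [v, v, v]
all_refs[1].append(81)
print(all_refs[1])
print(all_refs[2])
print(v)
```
[6, 7, 81]
[6, 7, 81]
[6, 7, 81]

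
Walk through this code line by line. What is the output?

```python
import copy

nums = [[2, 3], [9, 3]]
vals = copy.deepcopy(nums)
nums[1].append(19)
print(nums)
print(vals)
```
[[2, 3], [9, 3, 19]]
[[2, 3], [9, 3]]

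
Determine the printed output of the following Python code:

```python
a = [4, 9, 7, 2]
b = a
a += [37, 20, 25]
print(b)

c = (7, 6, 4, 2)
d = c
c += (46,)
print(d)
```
[4, 9, 7, 2, 37, 20, 25]
(7, 6, 4, 2)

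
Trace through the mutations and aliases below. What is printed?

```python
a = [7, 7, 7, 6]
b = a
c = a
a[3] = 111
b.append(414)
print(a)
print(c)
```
[7, 7, 7, 111, 414]
[7, 7, 7, 111, 414]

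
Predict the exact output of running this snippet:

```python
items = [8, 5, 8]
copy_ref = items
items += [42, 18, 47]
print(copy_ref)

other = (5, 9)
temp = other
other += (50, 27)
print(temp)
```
[8, 5, 8, 42, 18, 47]
(5, 9)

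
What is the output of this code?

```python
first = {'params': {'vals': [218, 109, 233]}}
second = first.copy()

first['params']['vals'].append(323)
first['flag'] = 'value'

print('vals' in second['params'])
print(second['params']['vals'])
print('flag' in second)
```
True
[218, 109, 233, 323]
False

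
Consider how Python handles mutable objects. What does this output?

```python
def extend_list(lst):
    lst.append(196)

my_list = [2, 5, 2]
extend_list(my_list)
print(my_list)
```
[2, 5, 2, 196]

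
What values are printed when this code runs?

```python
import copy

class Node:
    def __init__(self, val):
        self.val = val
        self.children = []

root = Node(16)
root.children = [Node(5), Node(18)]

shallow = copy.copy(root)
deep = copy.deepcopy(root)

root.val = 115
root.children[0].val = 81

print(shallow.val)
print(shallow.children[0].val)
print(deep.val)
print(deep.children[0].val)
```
16
81
16
5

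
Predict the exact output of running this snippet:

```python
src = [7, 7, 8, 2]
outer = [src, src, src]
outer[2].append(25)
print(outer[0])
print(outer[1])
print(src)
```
[7, 7, 8, 2, 25]
[7, 7, 8, 2, 25]
[7, 7, 8, 2, 25]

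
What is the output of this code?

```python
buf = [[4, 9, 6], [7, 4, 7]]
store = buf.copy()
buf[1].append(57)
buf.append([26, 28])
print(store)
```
[[4, 9, 6], [7, 4, 7, 57]]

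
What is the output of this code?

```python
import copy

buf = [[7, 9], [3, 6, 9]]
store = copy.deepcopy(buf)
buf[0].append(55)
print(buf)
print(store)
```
[[7, 9, 55], [3, 6, 9]]
[[7, 9], [3, 6, 9]]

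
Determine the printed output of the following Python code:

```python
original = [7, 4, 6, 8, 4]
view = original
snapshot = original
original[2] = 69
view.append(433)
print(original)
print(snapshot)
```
[7, 4, 69, 8, 4, 433]
[7, 4, 69, 8, 4, 433]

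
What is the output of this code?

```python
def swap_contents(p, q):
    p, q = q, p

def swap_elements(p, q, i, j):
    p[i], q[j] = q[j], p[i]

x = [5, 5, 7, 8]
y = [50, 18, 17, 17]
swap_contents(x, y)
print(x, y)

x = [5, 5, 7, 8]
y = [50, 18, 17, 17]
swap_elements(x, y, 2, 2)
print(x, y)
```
[5, 5, 7, 8] [50, 18, 17, 17]
[5, 5, 17, 8] [50, 18, 7, 17]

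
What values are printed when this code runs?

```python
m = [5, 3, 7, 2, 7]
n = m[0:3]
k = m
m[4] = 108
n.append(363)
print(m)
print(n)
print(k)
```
[5, 3, 7, 2, 108]
[5, 3, 7, 363]
[5, 3, 7, 2, 108]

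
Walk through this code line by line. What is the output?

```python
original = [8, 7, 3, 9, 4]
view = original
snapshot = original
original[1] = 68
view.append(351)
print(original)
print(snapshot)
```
[8, 68, 3, 9, 4, 351]
[8, 68, 3, 9, 4, 351]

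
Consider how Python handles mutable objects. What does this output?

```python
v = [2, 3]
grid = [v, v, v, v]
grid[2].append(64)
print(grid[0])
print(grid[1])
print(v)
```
[2, 3, 64]
[2, 3, 64]
[2, 3, 64]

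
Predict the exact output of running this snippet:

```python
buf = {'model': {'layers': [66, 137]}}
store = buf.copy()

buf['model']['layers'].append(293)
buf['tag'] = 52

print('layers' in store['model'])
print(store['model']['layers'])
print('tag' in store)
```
True
[66, 137, 293]
False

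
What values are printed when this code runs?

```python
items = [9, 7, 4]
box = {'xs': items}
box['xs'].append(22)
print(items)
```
[9, 7, 4, 22]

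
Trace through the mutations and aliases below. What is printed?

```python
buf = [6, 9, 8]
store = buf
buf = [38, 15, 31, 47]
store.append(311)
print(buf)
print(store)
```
[38, 15, 31, 47]
[6, 9, 8, 311]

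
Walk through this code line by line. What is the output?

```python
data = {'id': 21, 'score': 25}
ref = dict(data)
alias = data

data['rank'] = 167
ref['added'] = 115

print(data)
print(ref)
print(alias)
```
{'id': 21, 'score': 25, 'rank': 167}
{'id': 21, 'score': 25, 'added': 115}
{'id': 21, 'score': 25, 'rank': 167}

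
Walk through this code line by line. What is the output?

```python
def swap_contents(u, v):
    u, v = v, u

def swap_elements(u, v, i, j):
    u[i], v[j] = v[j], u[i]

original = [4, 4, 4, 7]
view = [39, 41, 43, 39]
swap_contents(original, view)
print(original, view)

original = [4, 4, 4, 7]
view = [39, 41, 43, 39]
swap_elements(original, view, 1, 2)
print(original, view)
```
[4, 4, 4, 7] [39, 41, 43, 39]
[4, 43, 4, 7] [39, 41, 4, 39]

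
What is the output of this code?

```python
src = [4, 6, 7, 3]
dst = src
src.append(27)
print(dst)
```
[4, 6, 7, 3, 27]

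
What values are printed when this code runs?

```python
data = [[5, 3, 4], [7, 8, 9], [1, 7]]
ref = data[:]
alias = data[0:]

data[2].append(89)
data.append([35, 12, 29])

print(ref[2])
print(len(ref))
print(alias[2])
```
[1, 7, 89]
3
[1, 7, 89]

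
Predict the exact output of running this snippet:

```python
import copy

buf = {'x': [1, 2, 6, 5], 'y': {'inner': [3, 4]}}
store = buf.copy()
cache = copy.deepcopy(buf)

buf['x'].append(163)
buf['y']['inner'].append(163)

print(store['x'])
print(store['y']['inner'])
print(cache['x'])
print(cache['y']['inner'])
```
[1, 2, 6, 5, 163]
[3, 4, 163]
[1, 2, 6, 5]
[3, 4]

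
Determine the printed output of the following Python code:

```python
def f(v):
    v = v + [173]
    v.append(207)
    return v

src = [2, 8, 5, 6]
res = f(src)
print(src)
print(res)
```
[2, 8, 5, 6]
[2, 8, 5, 6, 173, 207]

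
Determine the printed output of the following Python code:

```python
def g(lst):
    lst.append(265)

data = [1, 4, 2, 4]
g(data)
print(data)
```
[1, 4, 2, 4, 265]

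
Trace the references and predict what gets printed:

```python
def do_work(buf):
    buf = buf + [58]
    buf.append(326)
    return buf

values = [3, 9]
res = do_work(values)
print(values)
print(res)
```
[3, 9]
[3, 9, 58, 326]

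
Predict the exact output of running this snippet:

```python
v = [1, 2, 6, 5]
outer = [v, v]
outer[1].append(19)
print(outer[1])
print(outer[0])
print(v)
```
[1, 2, 6, 5, 19]
[1, 2, 6, 5, 19]
[1, 2, 6, 5, 19]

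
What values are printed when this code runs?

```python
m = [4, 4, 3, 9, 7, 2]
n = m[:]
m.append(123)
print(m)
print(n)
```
[4, 4, 3, 9, 7, 2, 123]
[4, 4, 3, 9, 7, 2]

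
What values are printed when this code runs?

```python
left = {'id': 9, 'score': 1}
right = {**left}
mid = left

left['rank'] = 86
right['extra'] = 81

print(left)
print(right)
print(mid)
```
{'id': 9, 'score': 1, 'rank': 86}
{'id': 9, 'score': 1, 'extra': 81}
{'id': 9, 'score': 1, 'rank': 86}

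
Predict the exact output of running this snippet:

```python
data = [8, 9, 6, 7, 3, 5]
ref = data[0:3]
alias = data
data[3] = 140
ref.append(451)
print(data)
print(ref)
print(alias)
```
[8, 9, 6, 140, 3, 5]
[8, 9, 6, 451]
[8, 9, 6, 140, 3, 5]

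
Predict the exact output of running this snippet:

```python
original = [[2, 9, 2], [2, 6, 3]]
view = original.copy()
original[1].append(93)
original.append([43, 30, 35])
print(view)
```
[[2, 9, 2], [2, 6, 3, 93]]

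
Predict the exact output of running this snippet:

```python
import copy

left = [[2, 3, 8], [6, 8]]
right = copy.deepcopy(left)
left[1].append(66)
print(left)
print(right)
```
[[2, 3, 8], [6, 8, 66]]
[[2, 3, 8], [6, 8]]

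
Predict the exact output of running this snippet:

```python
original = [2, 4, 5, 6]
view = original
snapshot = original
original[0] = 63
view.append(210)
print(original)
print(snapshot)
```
[63, 4, 5, 6, 210]
[63, 4, 5, 6, 210]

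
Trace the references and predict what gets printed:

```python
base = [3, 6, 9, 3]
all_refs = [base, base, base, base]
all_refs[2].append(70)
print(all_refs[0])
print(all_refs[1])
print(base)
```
[3, 6, 9, 3, 70]
[3, 6, 9, 3, 70]
[3, 6, 9, 3, 70]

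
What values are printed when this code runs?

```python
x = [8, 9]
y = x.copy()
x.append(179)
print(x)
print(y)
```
[8, 9, 179]
[8, 9]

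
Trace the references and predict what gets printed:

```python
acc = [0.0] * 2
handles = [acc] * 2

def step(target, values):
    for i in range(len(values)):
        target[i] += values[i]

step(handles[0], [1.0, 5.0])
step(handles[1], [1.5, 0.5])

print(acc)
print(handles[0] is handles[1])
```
[2.5, 5.5]
True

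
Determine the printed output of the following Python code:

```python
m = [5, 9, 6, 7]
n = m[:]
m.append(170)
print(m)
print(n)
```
[5, 9, 6, 7, 170]
[5, 9, 6, 7]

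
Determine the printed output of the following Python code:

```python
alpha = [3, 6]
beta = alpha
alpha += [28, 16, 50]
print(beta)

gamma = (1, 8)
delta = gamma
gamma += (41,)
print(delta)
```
[3, 6, 28, 16, 50]
(1, 8)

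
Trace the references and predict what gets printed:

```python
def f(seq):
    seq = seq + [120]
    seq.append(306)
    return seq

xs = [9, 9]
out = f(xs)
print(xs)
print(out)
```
[9, 9]
[9, 9, 120, 306]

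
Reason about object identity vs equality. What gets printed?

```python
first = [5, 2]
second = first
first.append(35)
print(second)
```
[5, 2, 35]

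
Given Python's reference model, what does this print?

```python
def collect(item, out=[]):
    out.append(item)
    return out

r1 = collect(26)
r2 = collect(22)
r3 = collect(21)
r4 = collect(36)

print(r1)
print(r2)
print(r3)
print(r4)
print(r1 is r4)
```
[26, 22, 21, 36]
[26, 22, 21, 36]
[26, 22, 21, 36]
[26, 22, 21, 36]
True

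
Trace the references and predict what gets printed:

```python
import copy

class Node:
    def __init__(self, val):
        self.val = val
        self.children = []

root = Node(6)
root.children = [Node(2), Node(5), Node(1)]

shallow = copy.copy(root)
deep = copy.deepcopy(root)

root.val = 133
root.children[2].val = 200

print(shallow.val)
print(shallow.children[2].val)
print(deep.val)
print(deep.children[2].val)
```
6
200
6
1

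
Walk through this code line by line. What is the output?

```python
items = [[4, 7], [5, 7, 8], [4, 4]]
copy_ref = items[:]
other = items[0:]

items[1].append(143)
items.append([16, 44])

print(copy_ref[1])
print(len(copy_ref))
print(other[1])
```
[5, 7, 8, 143]
3
[5, 7, 8, 143]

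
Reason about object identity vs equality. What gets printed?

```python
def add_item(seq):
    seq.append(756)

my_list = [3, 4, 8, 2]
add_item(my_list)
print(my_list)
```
[3, 4, 8, 2, 756]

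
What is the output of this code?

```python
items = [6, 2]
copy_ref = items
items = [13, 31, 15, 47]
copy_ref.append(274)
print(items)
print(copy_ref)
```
[13, 31, 15, 47]
[6, 2, 274]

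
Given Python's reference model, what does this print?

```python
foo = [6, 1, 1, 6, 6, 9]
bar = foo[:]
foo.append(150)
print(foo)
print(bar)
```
[6, 1, 1, 6, 6, 9, 150]
[6, 1, 1, 6, 6, 9]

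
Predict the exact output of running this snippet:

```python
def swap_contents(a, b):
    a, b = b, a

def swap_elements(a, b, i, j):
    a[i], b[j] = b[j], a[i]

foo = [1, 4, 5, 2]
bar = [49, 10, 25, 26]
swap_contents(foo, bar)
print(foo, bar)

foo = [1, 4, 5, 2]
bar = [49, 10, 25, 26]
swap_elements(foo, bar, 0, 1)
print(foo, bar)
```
[1, 4, 5, 2] [49, 10, 25, 26]
[10, 4, 5, 2] [49, 1, 25, 26]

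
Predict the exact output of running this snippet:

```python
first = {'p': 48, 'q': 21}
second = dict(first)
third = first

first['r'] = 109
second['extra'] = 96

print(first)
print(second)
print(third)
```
{'p': 48, 'q': 21, 'r': 109}
{'p': 48, 'q': 21, 'extra': 96}
{'p': 48, 'q': 21, 'r': 109}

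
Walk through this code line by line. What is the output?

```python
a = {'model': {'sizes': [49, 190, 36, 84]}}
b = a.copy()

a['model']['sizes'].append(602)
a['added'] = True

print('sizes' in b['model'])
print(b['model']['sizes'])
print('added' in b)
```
True
[49, 190, 36, 84, 602]
False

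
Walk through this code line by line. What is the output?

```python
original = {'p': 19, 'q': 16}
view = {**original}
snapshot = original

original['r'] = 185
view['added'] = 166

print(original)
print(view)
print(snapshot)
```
{'p': 19, 'q': 16, 'r': 185}
{'p': 19, 'q': 16, 'added': 166}
{'p': 19, 'q': 16, 'r': 185}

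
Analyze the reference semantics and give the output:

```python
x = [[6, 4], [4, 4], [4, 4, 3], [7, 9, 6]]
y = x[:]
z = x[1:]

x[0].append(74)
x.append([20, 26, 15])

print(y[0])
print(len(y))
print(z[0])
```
[6, 4, 74]
4
[4, 4]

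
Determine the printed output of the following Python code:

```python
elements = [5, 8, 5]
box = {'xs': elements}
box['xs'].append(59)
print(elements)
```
[5, 8, 5, 59]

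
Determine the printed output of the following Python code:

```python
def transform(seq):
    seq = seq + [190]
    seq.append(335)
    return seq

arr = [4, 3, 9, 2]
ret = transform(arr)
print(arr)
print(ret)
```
[4, 3, 9, 2]
[4, 3, 9, 2, 190, 335]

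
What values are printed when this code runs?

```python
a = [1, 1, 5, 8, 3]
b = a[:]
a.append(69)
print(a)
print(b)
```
[1, 1, 5, 8, 3, 69]
[1, 1, 5, 8, 3]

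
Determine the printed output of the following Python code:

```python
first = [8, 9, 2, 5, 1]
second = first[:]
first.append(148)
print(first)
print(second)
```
[8, 9, 2, 5, 1, 148]
[8, 9, 2, 5, 1]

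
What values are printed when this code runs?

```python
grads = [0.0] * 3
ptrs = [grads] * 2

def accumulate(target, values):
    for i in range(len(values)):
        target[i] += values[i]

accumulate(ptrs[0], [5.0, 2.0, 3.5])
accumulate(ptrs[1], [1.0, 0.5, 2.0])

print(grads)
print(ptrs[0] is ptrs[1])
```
[6.0, 2.5, 5.5]
True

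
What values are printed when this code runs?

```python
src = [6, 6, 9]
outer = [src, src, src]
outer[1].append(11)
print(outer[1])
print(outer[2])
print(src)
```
[6, 6, 9, 11]
[6, 6, 9, 11]
[6, 6, 9, 11]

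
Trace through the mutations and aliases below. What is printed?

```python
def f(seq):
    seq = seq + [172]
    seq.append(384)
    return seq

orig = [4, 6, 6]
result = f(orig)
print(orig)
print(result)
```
[4, 6, 6]
[4, 6, 6, 172, 384]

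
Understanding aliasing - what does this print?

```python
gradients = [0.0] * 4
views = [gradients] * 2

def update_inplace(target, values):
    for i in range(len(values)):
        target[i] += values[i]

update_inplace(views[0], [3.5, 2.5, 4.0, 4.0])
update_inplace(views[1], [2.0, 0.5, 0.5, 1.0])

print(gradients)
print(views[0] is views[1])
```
[5.5, 3.0, 4.5, 5.0]
True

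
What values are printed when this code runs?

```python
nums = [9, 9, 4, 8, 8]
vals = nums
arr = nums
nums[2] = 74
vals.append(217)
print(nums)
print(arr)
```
[9, 9, 74, 8, 8, 217]
[9, 9, 74, 8, 8, 217]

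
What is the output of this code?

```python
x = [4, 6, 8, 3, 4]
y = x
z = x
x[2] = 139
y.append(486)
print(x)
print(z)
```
[4, 6, 139, 3, 4, 486]
[4, 6, 139, 3, 4, 486]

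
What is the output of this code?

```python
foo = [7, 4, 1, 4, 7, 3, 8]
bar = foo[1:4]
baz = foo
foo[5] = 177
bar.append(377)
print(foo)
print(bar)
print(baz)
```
[7, 4, 1, 4, 7, 177, 8]
[4, 1, 4, 377]
[7, 4, 1, 4, 7, 177, 8]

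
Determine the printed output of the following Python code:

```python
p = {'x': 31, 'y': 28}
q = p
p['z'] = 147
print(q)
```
{'x': 31, 'y': 28, 'z': 147}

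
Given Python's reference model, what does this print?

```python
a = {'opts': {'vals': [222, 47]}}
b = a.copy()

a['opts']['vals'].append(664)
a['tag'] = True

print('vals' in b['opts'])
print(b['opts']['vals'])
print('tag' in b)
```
True
[222, 47, 664]
False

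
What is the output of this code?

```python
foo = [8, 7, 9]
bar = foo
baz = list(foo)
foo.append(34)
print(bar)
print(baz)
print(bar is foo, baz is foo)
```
[8, 7, 9, 34]
[8, 7, 9]
True False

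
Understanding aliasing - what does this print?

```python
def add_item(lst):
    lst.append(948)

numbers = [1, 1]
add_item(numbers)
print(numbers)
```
[1, 1, 948]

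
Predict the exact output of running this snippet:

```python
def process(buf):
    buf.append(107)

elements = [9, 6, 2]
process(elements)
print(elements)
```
[9, 6, 2, 107]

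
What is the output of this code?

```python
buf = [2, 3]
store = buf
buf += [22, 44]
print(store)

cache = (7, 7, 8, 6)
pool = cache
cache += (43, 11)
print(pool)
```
[2, 3, 22, 44]
(7, 7, 8, 6)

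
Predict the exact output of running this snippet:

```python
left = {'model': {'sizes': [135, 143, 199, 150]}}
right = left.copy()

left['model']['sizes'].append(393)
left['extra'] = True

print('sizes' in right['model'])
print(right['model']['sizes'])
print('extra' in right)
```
True
[135, 143, 199, 150, 393]
False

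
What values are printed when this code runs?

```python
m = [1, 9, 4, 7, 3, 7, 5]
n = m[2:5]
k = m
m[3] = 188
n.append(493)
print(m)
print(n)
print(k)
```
[1, 9, 4, 188, 3, 7, 5]
[4, 7, 3, 493]
[1, 9, 4, 188, 3, 7, 5]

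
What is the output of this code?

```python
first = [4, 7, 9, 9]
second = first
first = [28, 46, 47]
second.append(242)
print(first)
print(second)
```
[28, 46, 47]
[4, 7, 9, 9, 242]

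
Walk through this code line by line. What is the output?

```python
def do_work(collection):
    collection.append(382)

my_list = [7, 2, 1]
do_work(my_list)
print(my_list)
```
[7, 2, 1, 382]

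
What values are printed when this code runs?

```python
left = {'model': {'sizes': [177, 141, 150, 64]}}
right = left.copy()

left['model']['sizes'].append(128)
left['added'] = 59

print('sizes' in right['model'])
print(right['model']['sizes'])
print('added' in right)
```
True
[177, 141, 150, 64, 128]
False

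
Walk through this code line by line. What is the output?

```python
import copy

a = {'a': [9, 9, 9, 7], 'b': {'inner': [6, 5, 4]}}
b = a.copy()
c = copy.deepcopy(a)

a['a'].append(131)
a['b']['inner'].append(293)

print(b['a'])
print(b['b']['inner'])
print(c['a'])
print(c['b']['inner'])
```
[9, 9, 9, 7, 131]
[6, 5, 4, 293]
[9, 9, 9, 7]
[6, 5, 4]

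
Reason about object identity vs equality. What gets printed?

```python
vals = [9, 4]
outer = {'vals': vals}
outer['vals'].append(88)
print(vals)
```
[9, 4, 88]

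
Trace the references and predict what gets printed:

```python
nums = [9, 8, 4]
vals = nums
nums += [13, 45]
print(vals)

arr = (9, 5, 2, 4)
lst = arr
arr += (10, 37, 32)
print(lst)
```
[9, 8, 4, 13, 45]
(9, 5, 2, 4)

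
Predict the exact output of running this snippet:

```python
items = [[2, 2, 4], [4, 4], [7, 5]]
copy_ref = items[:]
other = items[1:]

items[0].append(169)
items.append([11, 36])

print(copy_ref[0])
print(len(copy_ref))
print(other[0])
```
[2, 2, 4, 169]
3
[4, 4]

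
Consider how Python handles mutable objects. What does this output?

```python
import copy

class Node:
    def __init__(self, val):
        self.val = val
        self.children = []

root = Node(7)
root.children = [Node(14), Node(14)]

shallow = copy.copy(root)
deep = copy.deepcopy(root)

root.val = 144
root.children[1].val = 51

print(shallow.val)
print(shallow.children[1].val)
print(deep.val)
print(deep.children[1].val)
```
7
51
7
14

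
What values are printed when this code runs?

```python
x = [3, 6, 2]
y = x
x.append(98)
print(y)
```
[3, 6, 2, 98]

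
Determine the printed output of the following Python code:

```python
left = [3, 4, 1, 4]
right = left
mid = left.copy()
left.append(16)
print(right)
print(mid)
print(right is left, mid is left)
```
[3, 4, 1, 4, 16]
[3, 4, 1, 4]
True False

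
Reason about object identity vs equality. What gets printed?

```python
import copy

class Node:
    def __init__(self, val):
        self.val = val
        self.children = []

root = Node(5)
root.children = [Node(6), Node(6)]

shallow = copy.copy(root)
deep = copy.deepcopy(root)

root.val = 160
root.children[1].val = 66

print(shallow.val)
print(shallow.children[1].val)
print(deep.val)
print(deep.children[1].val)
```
5
66
5
6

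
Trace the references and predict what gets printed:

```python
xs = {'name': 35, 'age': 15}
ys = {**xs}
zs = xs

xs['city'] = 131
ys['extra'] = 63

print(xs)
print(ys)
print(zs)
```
{'name': 35, 'age': 15, 'city': 131}
{'name': 35, 'age': 15, 'extra': 63}
{'name': 35, 'age': 15, 'city': 131}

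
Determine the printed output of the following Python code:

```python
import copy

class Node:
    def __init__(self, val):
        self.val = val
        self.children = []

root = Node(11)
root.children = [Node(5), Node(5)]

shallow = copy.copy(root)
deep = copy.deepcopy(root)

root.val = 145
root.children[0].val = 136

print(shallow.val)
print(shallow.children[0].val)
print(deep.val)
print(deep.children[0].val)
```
11
136
11
5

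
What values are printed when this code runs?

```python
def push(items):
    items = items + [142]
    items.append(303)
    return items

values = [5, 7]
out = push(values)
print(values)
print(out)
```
[5, 7]
[5, 7, 142, 303]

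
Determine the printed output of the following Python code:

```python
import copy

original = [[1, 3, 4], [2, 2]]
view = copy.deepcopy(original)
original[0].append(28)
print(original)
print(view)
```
[[1, 3, 4, 28], [2, 2]]
[[1, 3, 4], [2, 2]]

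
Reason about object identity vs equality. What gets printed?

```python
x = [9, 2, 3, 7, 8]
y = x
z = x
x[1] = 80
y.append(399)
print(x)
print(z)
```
[9, 80, 3, 7, 8, 399]
[9, 80, 3, 7, 8, 399]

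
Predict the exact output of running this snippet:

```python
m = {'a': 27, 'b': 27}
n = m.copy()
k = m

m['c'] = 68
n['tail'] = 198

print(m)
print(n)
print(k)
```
{'a': 27, 'b': 27, 'c': 68}
{'a': 27, 'b': 27, 'tail': 198}
{'a': 27, 'b': 27, 'c': 68}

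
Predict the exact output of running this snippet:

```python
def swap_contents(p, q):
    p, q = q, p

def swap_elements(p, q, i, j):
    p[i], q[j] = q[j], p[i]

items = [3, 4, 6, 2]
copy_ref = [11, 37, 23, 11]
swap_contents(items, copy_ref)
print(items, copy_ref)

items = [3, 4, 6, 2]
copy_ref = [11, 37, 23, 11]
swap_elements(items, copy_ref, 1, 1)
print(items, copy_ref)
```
[3, 4, 6, 2] [11, 37, 23, 11]
[3, 37, 6, 2] [11, 4, 23, 11]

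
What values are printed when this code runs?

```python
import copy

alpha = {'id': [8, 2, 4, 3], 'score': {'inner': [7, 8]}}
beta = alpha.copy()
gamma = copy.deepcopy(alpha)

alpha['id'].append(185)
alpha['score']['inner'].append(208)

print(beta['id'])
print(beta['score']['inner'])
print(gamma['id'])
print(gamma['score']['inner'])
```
[8, 2, 4, 3, 185]
[7, 8, 208]
[8, 2, 4, 3]
[7, 8]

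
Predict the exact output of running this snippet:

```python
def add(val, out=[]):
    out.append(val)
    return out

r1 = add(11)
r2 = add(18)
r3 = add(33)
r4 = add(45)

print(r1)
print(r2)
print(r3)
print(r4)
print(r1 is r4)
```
[11, 18, 33, 45]
[11, 18, 33, 45]
[11, 18, 33, 45]
[11, 18, 33, 45]
True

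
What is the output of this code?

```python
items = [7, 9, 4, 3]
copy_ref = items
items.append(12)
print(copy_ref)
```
[7, 9, 4, 3, 12]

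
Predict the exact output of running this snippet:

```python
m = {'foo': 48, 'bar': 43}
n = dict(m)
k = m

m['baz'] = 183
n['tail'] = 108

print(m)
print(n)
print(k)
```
{'foo': 48, 'bar': 43, 'baz': 183}
{'foo': 48, 'bar': 43, 'tail': 108}
{'foo': 48, 'bar': 43, 'baz': 183}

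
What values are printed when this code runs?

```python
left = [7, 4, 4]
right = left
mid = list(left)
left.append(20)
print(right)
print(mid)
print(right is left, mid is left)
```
[7, 4, 4, 20]
[7, 4, 4]
True False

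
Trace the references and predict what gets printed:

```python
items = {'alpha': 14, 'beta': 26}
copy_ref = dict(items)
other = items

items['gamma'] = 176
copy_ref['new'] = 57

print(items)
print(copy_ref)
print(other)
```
{'alpha': 14, 'beta': 26, 'gamma': 176}
{'alpha': 14, 'beta': 26, 'new': 57}
{'alpha': 14, 'beta': 26, 'gamma': 176}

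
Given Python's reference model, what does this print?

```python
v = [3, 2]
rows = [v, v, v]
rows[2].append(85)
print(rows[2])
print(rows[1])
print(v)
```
[3, 2, 85]
[3, 2, 85]
[3, 2, 85]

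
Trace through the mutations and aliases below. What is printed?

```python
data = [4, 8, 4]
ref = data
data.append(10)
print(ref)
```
[4, 8, 4, 10]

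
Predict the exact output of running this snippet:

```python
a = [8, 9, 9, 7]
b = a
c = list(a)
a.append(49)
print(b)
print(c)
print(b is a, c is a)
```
[8, 9, 9, 7, 49]
[8, 9, 9, 7]
True False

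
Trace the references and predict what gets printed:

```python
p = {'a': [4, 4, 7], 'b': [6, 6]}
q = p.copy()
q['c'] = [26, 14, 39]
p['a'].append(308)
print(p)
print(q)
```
{'a': [4, 4, 7, 308], 'b': [6, 6]}
{'a': [4, 4, 7, 308], 'b': [6, 6], 'c': [26, 14, 39]}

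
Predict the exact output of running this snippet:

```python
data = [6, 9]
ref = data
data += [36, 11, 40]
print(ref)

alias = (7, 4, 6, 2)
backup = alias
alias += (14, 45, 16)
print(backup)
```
[6, 9, 36, 11, 40]
(7, 4, 6, 2)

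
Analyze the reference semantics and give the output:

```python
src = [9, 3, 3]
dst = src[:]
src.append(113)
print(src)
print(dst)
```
[9, 3, 3, 113]
[9, 3, 3]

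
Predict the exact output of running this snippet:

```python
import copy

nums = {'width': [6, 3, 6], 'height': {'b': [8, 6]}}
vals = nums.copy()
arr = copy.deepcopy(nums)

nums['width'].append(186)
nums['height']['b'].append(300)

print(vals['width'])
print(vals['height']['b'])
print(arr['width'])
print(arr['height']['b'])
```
[6, 3, 6, 186]
[8, 6, 300]
[6, 3, 6]
[8, 6]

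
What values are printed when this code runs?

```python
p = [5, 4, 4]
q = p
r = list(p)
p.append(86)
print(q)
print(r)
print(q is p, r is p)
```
[5, 4, 4, 86]
[5, 4, 4]
True False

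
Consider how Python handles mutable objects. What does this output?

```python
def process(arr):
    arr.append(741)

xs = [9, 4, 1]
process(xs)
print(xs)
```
[9, 4, 1, 741]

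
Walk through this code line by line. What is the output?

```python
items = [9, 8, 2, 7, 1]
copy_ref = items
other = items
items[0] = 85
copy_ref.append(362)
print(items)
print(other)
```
[85, 8, 2, 7, 1, 362]
[85, 8, 2, 7, 1, 362]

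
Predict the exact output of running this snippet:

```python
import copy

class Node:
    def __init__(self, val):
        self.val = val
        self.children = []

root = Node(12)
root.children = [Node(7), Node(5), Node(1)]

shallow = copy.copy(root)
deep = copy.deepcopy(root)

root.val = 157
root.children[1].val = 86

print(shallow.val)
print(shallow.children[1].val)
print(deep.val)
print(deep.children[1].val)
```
12
86
12
5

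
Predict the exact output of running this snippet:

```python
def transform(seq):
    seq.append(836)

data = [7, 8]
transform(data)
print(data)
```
[7, 8, 836]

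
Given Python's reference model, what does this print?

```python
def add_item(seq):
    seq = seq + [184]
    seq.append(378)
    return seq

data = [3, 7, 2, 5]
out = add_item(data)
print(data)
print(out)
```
[3, 7, 2, 5]
[3, 7, 2, 5, 184, 378]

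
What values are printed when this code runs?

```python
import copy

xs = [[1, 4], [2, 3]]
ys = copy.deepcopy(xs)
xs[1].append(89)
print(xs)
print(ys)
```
[[1, 4], [2, 3, 89]]
[[1, 4], [2, 3]]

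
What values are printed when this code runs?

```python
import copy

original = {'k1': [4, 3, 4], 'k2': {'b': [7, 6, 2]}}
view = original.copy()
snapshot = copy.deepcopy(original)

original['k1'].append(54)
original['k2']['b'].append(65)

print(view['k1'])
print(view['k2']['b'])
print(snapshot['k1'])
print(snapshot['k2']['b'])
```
[4, 3, 4, 54]
[7, 6, 2, 65]
[4, 3, 4]
[7, 6, 2]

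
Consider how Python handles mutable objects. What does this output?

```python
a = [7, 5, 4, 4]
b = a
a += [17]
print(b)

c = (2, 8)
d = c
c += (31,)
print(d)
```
[7, 5, 4, 4, 17]
(2, 8)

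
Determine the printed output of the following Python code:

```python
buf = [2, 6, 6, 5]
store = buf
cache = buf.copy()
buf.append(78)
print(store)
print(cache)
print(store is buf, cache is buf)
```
[2, 6, 6, 5, 78]
[2, 6, 6, 5]
True False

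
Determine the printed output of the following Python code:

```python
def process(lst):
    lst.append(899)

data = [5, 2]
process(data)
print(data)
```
[5, 2, 899]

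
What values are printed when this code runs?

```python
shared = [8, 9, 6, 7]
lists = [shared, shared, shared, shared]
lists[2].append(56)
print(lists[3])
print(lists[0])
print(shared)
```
[8, 9, 6, 7, 56]
[8, 9, 6, 7, 56]
[8, 9, 6, 7, 56]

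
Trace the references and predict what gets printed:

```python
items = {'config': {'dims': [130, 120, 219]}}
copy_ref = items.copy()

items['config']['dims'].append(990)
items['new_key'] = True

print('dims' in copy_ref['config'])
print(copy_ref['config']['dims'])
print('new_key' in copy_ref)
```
True
[130, 120, 219, 990]
False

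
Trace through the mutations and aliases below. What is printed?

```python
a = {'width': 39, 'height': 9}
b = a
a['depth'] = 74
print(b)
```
{'width': 39, 'height': 9, 'depth': 74}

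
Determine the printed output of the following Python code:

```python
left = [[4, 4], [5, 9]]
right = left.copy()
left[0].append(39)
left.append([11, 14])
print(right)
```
[[4, 4, 39], [5, 9]]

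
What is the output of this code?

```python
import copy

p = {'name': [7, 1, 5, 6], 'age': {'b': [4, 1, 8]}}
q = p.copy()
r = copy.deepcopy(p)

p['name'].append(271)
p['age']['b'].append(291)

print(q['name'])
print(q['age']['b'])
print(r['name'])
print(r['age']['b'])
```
[7, 1, 5, 6, 271]
[4, 1, 8, 291]
[7, 1, 5, 6]
[4, 1, 8]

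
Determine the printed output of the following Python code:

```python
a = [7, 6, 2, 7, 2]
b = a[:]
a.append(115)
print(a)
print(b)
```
[7, 6, 2, 7, 2, 115]
[7, 6, 2, 7, 2]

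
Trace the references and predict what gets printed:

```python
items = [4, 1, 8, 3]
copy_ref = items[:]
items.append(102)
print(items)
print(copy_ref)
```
[4, 1, 8, 3, 102]
[4, 1, 8, 3]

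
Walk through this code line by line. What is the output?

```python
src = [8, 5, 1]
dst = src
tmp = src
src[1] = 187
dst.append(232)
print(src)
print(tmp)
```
[8, 187, 1, 232]
[8, 187, 1, 232]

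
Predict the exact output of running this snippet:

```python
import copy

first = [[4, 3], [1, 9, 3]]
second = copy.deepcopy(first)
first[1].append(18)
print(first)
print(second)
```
[[4, 3], [1, 9, 3, 18]]
[[4, 3], [1, 9, 3]]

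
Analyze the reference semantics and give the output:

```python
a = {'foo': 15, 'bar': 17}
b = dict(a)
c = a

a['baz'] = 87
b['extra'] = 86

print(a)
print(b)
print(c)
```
{'foo': 15, 'bar': 17, 'baz': 87}
{'foo': 15, 'bar': 17, 'extra': 86}
{'foo': 15, 'bar': 17, 'baz': 87}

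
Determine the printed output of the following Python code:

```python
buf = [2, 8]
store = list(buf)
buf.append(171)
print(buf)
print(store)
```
[2, 8, 171]
[2, 8]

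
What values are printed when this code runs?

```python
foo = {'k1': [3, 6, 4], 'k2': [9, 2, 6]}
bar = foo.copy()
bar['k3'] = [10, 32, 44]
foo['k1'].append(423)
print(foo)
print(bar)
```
{'k1': [3, 6, 4, 423], 'k2': [9, 2, 6]}
{'k1': [3, 6, 4, 423], 'k2': [9, 2, 6], 'k3': [10, 32, 44]}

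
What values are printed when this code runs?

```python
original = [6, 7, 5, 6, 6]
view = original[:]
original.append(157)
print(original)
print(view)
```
[6, 7, 5, 6, 6, 157]
[6, 7, 5, 6, 6]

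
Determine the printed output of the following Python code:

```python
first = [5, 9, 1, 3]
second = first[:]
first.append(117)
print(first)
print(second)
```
[5, 9, 1, 3, 117]
[5, 9, 1, 3]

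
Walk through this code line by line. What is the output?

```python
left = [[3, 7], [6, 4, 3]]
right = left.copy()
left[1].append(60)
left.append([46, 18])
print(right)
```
[[3, 7], [6, 4, 3, 60]]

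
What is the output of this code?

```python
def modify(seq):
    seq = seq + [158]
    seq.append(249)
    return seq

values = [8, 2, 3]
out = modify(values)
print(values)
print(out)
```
[8, 2, 3]
[8, 2, 3, 158, 249]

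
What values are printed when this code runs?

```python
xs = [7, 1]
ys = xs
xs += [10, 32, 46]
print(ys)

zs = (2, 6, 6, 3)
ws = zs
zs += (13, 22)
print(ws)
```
[7, 1, 10, 32, 46]
(2, 6, 6, 3)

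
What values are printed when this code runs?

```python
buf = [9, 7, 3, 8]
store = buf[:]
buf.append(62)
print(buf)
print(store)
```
[9, 7, 3, 8, 62]
[9, 7, 3, 8]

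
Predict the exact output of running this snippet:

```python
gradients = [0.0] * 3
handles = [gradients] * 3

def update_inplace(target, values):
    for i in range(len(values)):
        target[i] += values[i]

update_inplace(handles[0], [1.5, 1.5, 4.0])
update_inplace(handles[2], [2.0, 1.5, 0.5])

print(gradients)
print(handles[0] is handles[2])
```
[3.5, 3.0, 4.5]
True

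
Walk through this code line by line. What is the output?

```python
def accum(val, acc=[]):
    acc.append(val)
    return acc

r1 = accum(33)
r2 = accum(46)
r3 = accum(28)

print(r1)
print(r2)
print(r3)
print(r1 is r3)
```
[33, 46, 28]
[33, 46, 28]
[33, 46, 28]
True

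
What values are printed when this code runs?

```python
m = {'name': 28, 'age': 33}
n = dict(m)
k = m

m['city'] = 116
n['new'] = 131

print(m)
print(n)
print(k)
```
{'name': 28, 'age': 33, 'city': 116}
{'name': 28, 'age': 33, 'new': 131}
{'name': 28, 'age': 33, 'city': 116}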